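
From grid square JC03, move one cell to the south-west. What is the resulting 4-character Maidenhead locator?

Longitude square 0; −1 → -1, wraps to 9, carry into field.
Longitude field J = 9; −1 → 8 = I.
Latitude square 3; −1 → 2.

IC92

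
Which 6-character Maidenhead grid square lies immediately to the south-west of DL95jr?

DL95iq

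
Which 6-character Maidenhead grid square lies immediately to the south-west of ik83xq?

Longitude subsquare x = 23; −1 → 22 = w.
Latitude subsquare q = 16; −1 → 15 = p.

IK83wp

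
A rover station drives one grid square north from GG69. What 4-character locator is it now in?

GH60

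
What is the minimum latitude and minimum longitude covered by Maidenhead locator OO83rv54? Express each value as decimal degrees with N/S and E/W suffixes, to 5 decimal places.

53.89167° N, 117.45833° E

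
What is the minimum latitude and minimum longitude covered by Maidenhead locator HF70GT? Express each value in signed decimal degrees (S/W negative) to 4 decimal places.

Field H=7, F=5: +7·20° lon, +5·10° lat → SW at lon -40°, lat -40°.
Square 7, 0: +7·2° lon, +0·1° lat → SW at lon -26°, lat -40°.
Subsquare g=6, t=19: +6·0.0833333° lon, +19·0.0416667° lat → SW at lon -25.5°, lat -39.2083°.
latitude -39.2083, longitude -25.5000.

-39.2083, -25.5000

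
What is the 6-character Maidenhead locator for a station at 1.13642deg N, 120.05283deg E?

PJ01ad

Offset from 180°W / 90°S: lon 300.0528°, lat 91.1364°.
Field: lon ⌊300.0528/20⌋ = 15 → P; lat ⌊91.1364/10⌋ = 9 → J.
Square: lon ⌊0.0528/2⌋ = 0; lat ⌊1.1364/1⌋ = 1.
Subsquare: lon ⌊0.0528/0.0833333⌋ = 0 → a; lat ⌊0.1364/0.0416667⌋ = 3 → d.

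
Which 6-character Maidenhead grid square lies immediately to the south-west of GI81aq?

Longitude subsquare a = 0; −1 → -1, wraps to 23 = x, carry into square.
Longitude square 8; −1 → 7.
Latitude subsquare q = 16; −1 → 15 = p.

GI71xp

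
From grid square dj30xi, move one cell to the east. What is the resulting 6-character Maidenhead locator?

Longitude subsquare x = 23; +1 → 24, wraps to 0 = a, carry into square.
Longitude square 3; +1 → 4.
The latitude characters are unchanged.

DJ40ai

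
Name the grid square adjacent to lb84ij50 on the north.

Latitude extended square 0; +1 → 1.
The longitude characters are unchanged.

LB84ij51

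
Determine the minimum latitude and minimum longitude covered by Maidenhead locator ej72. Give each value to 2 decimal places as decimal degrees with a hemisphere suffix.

Field E=4, J=9: +4·20° lon, +9·10° lat → SW at lon -100°, lat 0°.
Square 7, 2: +7·2° lon, +2·1° lat → SW at lon -86°, lat 2°.
latitude 2.00° N, longitude 86.00° W.

2.00° N, 86.00° W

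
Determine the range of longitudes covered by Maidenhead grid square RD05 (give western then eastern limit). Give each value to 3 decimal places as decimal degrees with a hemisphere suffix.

160.000° E, 162.000° E

Field R=17, D=3: +17·20° lon, +3·10° lat → SW at lon 160°, lat -60°.
Square 0, 5: +0·2° lon, +5·1° lat → SW at lon 160°, lat -55°.
Cell spans 2° lon × 1° lat.
west 160.000° E, east 162.000° E.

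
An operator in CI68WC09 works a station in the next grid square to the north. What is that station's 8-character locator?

CI68wd00

Latitude extended square 9; +1 → 10, wraps to 0, carry into subsquare.
Latitude subsquare c = 2; +1 → 3 = d.
The longitude characters are unchanged.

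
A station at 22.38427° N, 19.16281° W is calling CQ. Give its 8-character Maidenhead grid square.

Shift to the Maidenhead origin (180°W, 90°S): lon 160.83719, lat 112.38427.
Field: lon ⌊160.83719/20⌋ = 8 → I; lat ⌊112.38427/10⌋ = 11 → L.
Square: lon ⌊0.83719/2⌋ = 0; lat ⌊2.38427/1⌋ = 2.
Subsquare: lon ⌊0.83719/0.0833333⌋ = 10 → k; lat ⌊0.38427/0.0416667⌋ = 9 → j.
Extended square: lon ⌊0.00386/0.00833333⌋ = 0; lat ⌊0.00927/0.00416667⌋ = 2.

IL02kj02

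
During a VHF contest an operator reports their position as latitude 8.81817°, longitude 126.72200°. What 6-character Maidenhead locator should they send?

PJ38it

Offset from 180°W / 90°S: lon 306.7220°, lat 98.8182°.
Field: 306.7220/20 → 15 → P, 98.8182/10 → 9 → J; chars PJ.
Square: 6.7220/2 → 3, 8.8182/1 → 8; chars 38.
Subsquare: 0.7220/0.0833333 → 8 → i, 0.8182/0.0416667 → 19 → t; chars it.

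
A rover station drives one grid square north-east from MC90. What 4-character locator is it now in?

Longitude square 9; +1 → 10, wraps to 0, carry into field.
Longitude field M = 12; +1 → 13 = N.
Latitude square 0; +1 → 1.

NC01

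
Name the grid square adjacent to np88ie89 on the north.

Latitude extended square 9; +1 → 10, wraps to 0, carry into subsquare.
Latitude subsquare e = 4; +1 → 5 = f.
The longitude characters are unchanged.

NP88if80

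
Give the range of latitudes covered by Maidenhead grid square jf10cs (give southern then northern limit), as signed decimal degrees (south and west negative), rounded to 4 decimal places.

-39.2500, -39.2083

Field J=9, F=5: +9·20° lon, +5·10° lat → SW at lon 0°, lat -40°.
Square 1, 0: +1·2° lon, +0·1° lat → SW at lon 2°, lat -40°.
Subsquare c=2, s=18: +2·0.0833333° lon, +18·0.0416667° lat → SW at lon 2.16667°, lat -39.25°.
Cell spans 0.0833333° lon × 0.0416667° lat.
south -39.2500, north -39.2083.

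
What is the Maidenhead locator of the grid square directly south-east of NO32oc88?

Longitude extended square 8; +1 → 9.
Latitude extended square 8; −1 → 7.

NO32oc97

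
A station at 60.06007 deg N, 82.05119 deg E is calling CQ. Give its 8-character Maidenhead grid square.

NP10ab64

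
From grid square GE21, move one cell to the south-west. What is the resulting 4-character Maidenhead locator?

GE10

Longitude square 2; −1 → 1.
Latitude square 1; −1 → 0.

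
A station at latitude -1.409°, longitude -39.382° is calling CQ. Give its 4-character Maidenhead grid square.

HI08

Offset from 180°W / 90°S: lon 140.62°, lat 88.59°.
Field (20°×10°, letters A–R): lon ⌊140.62/20⌋ = 7 → H; lat ⌊88.59/10⌋ = 8 → I.
Square (2°×1°, digits 0–9): lon ⌊0.62/2⌋ = 0; lat ⌊8.59/1⌋ = 8.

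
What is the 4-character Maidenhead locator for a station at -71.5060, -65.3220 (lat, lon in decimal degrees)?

FB78

Offset from 180°W / 90°S: lon 114.68°, lat 18.49°.
Field: lon ⌊114.68/20⌋ = 5 → F; lat ⌊18.49/10⌋ = 1 → B.
Square: lon ⌊14.68/2⌋ = 7; lat ⌊8.49/1⌋ = 8.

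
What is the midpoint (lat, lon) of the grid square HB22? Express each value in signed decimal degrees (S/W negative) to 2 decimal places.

-77.50, -35.00

Field H=7, B=1: +7·20° lon, +1·10° lat → SW at lon -40°, lat -80°.
Square 2, 2: +2·2° lon, +2·1° lat → SW at lon -36°, lat -78°.
Cell spans 2° lon × 1° lat. Centre is SW corner plus half of each.
latitude -77.50, longitude -35.00.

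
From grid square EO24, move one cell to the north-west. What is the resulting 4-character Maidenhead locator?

Longitude square 2; −1 → 1.
Latitude square 4; +1 → 5.

EO15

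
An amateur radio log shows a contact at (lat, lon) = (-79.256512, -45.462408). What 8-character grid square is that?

GB70gr48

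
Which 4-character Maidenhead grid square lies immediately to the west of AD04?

RD94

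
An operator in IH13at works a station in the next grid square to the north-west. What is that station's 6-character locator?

IH03xu

Longitude subsquare a = 0; −1 → -1, wraps to 23 = x, carry into square.
Longitude square 1; −1 → 0.
Latitude subsquare t = 19; +1 → 20 = u.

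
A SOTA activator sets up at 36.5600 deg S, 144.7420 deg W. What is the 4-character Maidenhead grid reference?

Offset from 180°W / 90°S: lon 35.26°, lat 53.44°.
Field: 35.26/20 → 1 → B, 53.44/10 → 5 → F; chars BF.
Square: 15.26/2 → 7, 3.44/1 → 3; chars 73.

BF73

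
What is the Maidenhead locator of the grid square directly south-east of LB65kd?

Longitude subsquare k = 10; +1 → 11 = l.
Latitude subsquare d = 3; −1 → 2 = c.

LB65lc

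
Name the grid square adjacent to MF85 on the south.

Latitude square 5; −1 → 4.
The longitude characters are unchanged.

MF84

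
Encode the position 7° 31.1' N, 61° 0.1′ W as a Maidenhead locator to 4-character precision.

FJ97

Offset from 180°W / 90°S: lon 119.00°, lat 97.52°.
Field (20°×10°, letters A–R): 119.00/20 → 5 → F, 97.52/10 → 9 → J; chars FJ.
Square (2°×1°, digits 0–9): 19.00/2 → 9, 7.52/1 → 7; chars 97.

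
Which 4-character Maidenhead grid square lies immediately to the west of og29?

Longitude square 2; −1 → 1.
The latitude characters are unchanged.

OG19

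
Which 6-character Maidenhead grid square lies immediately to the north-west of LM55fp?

LM55eq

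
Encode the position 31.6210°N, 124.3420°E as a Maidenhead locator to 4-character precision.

PM21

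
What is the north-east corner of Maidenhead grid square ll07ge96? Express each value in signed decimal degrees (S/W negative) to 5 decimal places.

27.19583, 40.58333

Field L=11, L=11: +11·20° lon, +11·10° lat → SW at lon 40°, lat 20°.
Square 0, 7: +0·2° lon, +7·1° lat → SW at lon 40°, lat 27°.
Subsquare g=6, e=4: +6·0.0833333° lon, +4·0.0416667° lat → SW at lon 40.5°, lat 27.1667°.
Extended square 9, 6: +9·0.00833333° lon, +6·0.00416667° lat → SW at lon 40.575°, lat 27.1917°.
Cell spans 0.00833333° lon × 0.00416667° lat. NE corner is SW corner plus one full cell.
latitude 27.19583, longitude 40.58333.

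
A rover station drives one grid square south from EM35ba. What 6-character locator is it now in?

EM34bx

Latitude subsquare a = 0; −1 → -1, wraps to 23 = x, carry into square.
Latitude square 5; −1 → 4.
The longitude characters are unchanged.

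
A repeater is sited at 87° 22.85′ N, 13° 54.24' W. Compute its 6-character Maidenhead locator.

Add 180° to longitude and 90° to latitude: 166.0960, 177.3808.
Field: lon ⌊166.0960/20⌋ = 8 → I; lat ⌊177.3808/10⌋ = 17 → R.
Square: lon ⌊6.0960/2⌋ = 3; lat ⌊7.3808/1⌋ = 7.
Subsquare: lon ⌊0.0960/0.0833333⌋ = 1 → b; lat ⌊0.3808/0.0416667⌋ = 9 → j.

IR37bj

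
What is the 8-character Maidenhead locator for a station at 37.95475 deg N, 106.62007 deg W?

Shift to the Maidenhead origin (180°W, 90°S): lon 73.37993, lat 127.95475.
Field: lon ⌊73.37993/20⌋ = 3 → D; lat ⌊127.95475/10⌋ = 12 → M.
Square: lon ⌊13.37993/2⌋ = 6; lat ⌊7.95475/1⌋ = 7.
Subsquare: lon ⌊1.37993/0.0833333⌋ = 16 → q; lat ⌊0.95475/0.0416667⌋ = 22 → w.
Extended square: lon ⌊0.04660/0.00833333⌋ = 5; lat ⌊0.03808/0.00416667⌋ = 9.

DM67qw59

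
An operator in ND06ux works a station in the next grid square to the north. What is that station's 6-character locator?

ND07ua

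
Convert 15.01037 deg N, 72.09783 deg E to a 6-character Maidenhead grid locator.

Shift to the Maidenhead origin (180°W, 90°S): lon 252.0978, lat 105.0104.
Field (20°×10°, letters A–R): 252.0978/20 → 12 → M, 105.0104/10 → 10 → K; chars MK.
Square (2°×1°, digits 0–9): 12.0978/2 → 6, 5.0104/1 → 5; chars 65.
Subsquare (5′×2.5′, letters a–x): 0.0978/0.0833333 → 1 → b, 0.0104/0.0416667 → 0 → a; chars ba.

MK65ba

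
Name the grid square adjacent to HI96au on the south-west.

HI86xt

Longitude subsquare a = 0; −1 → -1, wraps to 23 = x, carry into square.
Longitude square 9; −1 → 8.
Latitude subsquare u = 20; −1 → 19 = t.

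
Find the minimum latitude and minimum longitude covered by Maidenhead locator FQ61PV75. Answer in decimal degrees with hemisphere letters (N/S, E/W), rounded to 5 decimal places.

71.89583° N, 66.69167° W

Field F=5, Q=16: +5·20° lon, +16·10° lat → SW at lon -80°, lat 70°.
Square 6, 1: +6·2° lon, +1·1° lat → SW at lon -68°, lat 71°.
Subsquare p=15, v=21: +15·0.0833333° lon, +21·0.0416667° lat → SW at lon -66.75°, lat 71.875°.
Extended square 7, 5: +7·0.00833333° lon, +5·0.00416667° lat → SW at lon -66.6917°, lat 71.8958°.
latitude 71.89583° N, longitude 66.69167° W.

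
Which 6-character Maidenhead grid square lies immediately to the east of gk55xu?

Longitude subsquare x = 23; +1 → 24, wraps to 0 = a, carry into square.
Longitude square 5; +1 → 6.
The latitude characters are unchanged.

GK65au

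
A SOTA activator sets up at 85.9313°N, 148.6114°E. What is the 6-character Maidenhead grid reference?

QR45hw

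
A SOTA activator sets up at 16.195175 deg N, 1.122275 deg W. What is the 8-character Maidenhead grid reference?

Offset from 180°W / 90°S: lon 178.87772°, lat 106.19518°.
Field: 178.87772/20 → 8 → I, 106.19518/10 → 10 → K; chars IK.
Square: 18.87772/2 → 9, 6.19518/1 → 6; chars 96.
Subsquare: 0.87772/0.0833333 → 10 → k, 0.19518/0.0416667 → 4 → e; chars ke.
Extended square: 0.04439/0.00833333 → 5, 0.02851/0.00416667 → 6; chars 56.

IK96ke56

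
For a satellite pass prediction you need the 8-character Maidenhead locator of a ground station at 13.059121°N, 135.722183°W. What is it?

Add 180° to longitude and 90° to latitude: 44.27782, 103.05912.
Field: lon ⌊44.27782/20⌋ = 2 → C; lat ⌊103.05912/10⌋ = 10 → K.
Square: lon ⌊4.27782/2⌋ = 2; lat ⌊3.05912/1⌋ = 3.
Subsquare: lon ⌊0.27782/0.0833333⌋ = 3 → d; lat ⌊0.05912/0.0416667⌋ = 1 → b.
Extended square: lon ⌊0.02782/0.00833333⌋ = 3; lat ⌊0.01745/0.00416667⌋ = 4.

CK23db34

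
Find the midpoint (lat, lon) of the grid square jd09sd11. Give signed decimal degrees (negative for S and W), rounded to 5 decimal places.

Field J=9, D=3: +9·20° lon, +3·10° lat → SW at lon 0°, lat -60°.
Square 0, 9: +0·2° lon, +9·1° lat → SW at lon 0°, lat -51°.
Subsquare s=18, d=3: +18·0.0833333° lon, +3·0.0416667° lat → SW at lon 1.5°, lat -50.875°.
Extended square 1, 1: +1·0.00833333° lon, +1·0.00416667° lat → SW at lon 1.50833°, lat -50.8708°.
Cell spans 0.00833333° lon × 0.00416667° lat. Centre is SW corner plus half of each.
latitude -50.86875, longitude 1.51250.

-50.86875, 1.51250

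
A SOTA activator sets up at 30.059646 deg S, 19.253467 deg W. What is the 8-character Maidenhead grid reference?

Add 180° to longitude and 90° to latitude: 160.74653, 59.94035.
Field (20°×10°, letters A–R): 160.74653/20 → 8 → I, 59.94035/10 → 5 → F; chars IF.
Square (2°×1°, digits 0–9): 0.74653/2 → 0, 9.94035/1 → 9; chars 09.
Subsquare (5′×2.5′, letters a–x): 0.74653/0.0833333 → 8 → i, 0.94035/0.0416667 → 22 → w; chars iw.
Extended square (30″×15″, digits 0–9): 0.07987/0.00833333 → 9, 0.02369/0.00416667 → 5; chars 95.

IF09iw95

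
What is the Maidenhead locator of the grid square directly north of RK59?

RL50

Latitude square 9; +1 → 10, wraps to 0, carry into field.
Latitude field K = 10; +1 → 11 = L.
The longitude characters are unchanged.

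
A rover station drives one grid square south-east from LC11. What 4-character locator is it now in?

Longitude square 1; +1 → 2.
Latitude square 1; −1 → 0.

LC20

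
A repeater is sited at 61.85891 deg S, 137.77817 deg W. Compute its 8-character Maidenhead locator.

CC18cd63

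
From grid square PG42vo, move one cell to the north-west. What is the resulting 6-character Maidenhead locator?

PG42up

Longitude subsquare v = 21; −1 → 20 = u.
Latitude subsquare o = 14; +1 → 15 = p.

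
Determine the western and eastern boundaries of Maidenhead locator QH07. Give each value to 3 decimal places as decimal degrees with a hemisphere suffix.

Field Q=16, H=7: +16·20° lon, +7·10° lat → SW at lon 140°, lat -20°.
Square 0, 7: +0·2° lon, +7·1° lat → SW at lon 140°, lat -13°.
Cell spans 2° lon × 1° lat.
west 140.000° E, east 142.000° E.

140.000° E, 142.000° E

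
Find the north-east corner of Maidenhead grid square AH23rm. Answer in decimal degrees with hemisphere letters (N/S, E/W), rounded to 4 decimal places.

16.4583° S, 174.5000° W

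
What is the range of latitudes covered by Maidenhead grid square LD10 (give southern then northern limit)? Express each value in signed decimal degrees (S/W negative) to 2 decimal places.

-60.00, -59.00

Field L=11, D=3: +11·20° lon, +3·10° lat → SW at lon 40°, lat -60°.
Square 1, 0: +1·2° lon, +0·1° lat → SW at lon 42°, lat -60°.
Cell spans 2° lon × 1° lat.
south -60.00, north -59.00.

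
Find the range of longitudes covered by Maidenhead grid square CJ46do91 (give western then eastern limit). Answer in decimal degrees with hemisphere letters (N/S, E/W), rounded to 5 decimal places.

Field C=2, J=9: +2·20° lon, +9·10° lat → SW at lon -140°, lat 0°.
Square 4, 6: +4·2° lon, +6·1° lat → SW at lon -132°, lat 6°.
Subsquare d=3, o=14: +3·0.0833333° lon, +14·0.0416667° lat → SW at lon -131.75°, lat 6.58333°.
Extended square 9, 1: +9·0.00833333° lon, +1·0.00416667° lat → SW at lon -131.675°, lat 6.5875°.
Cell spans 0.00833333° lon × 0.00416667° lat.
west 131.67500° W, east 131.66667° W.

131.67500° W, 131.66667° W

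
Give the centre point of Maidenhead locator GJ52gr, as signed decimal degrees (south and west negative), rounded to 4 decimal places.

2.7292, -49.4583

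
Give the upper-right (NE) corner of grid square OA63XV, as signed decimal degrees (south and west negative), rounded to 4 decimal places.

Field O=14, A=0: +14·20° lon, +0·10° lat → SW at lon 100°, lat -90°.
Square 6, 3: +6·2° lon, +3·1° lat → SW at lon 112°, lat -87°.
Subsquare x=23, v=21: +23·0.0833333° lon, +21·0.0416667° lat → SW at lon 113.917°, lat -86.125°.
Cell spans 0.0833333° lon × 0.0416667° lat. NE corner is SW corner plus one full cell.
latitude -86.0833, longitude 114.0000.

-86.0833, 114.0000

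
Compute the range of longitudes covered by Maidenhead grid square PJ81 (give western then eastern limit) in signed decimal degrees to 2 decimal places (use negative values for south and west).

136.00, 138.00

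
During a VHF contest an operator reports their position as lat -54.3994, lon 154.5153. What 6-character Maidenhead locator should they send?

QD75go

Shift to the Maidenhead origin (180°W, 90°S): lon 334.5153, lat 35.6006.
Field: lon ⌊334.5153/20⌋ = 16 → Q; lat ⌊35.6006/10⌋ = 3 → D.
Square: lon ⌊14.5153/2⌋ = 7; lat ⌊5.6006/1⌋ = 5.
Subsquare: lon ⌊0.5153/0.0833333⌋ = 6 → g; lat ⌊0.6006/0.0416667⌋ = 14 → o.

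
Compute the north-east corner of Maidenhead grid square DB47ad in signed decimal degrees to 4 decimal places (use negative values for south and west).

-72.8333, -111.9167

Field D=3, B=1: +3·20° lon, +1·10° lat → SW at lon -120°, lat -80°.
Square 4, 7: +4·2° lon, +7·1° lat → SW at lon -112°, lat -73°.
Subsquare a=0, d=3: +0·0.0833333° lon, +3·0.0416667° lat → SW at lon -112°, lat -72.875°.
Cell spans 0.0833333° lon × 0.0416667° lat. NE corner is SW corner plus one full cell.
latitude -72.8333, longitude -111.9167.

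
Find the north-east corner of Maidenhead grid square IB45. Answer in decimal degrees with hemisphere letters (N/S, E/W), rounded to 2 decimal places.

Field I=8, B=1: +8·20° lon, +1·10° lat → SW at lon -20°, lat -80°.
Square 4, 5: +4·2° lon, +5·1° lat → SW at lon -12°, lat -75°.
Cell spans 2° lon × 1° lat. NE corner is SW corner plus one full cell.
latitude 74.00° S, longitude 10.00° W.

74.00° S, 10.00° W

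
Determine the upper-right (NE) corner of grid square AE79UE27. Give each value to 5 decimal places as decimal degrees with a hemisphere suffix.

40.80000° S, 164.30833° W

Field A=0, E=4: +0·20° lon, +4·10° lat → SW at lon -180°, lat -50°.
Square 7, 9: +7·2° lon, +9·1° lat → SW at lon -166°, lat -41°.
Subsquare u=20, e=4: +20·0.0833333° lon, +4·0.0416667° lat → SW at lon -164.333°, lat -40.8333°.
Extended square 2, 7: +2·0.00833333° lon, +7·0.00416667° lat → SW at lon -164.317°, lat -40.8042°.
Cell spans 0.00833333° lon × 0.00416667° lat. NE corner is SW corner plus one full cell.
latitude 40.80000° S, longitude 164.30833° W.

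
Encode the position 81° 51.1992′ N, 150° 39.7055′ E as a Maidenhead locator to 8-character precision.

QR51hu94

Shift to the Maidenhead origin (180°W, 90°S): lon 330.66176, lat 171.85332.
Field: 330.66176/20 → 16 → Q, 171.85332/10 → 17 → R; chars QR.
Square: 10.66176/2 → 5, 1.85332/1 → 1; chars 51.
Subsquare: 0.66176/0.0833333 → 7 → h, 0.85332/0.0416667 → 20 → u; chars hu.
Extended square: 0.07842/0.00833333 → 9, 0.01999/0.00416667 → 4; chars 94.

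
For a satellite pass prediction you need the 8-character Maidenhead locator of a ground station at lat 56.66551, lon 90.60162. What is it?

Shift to the Maidenhead origin (180°W, 90°S): lon 270.60162, lat 146.66551.
Field: lon ⌊270.60162/20⌋ = 13 → N; lat ⌊146.66551/10⌋ = 14 → O.
Square: lon ⌊10.60162/2⌋ = 5; lat ⌊6.66551/1⌋ = 6.
Subsquare: lon ⌊0.60162/0.0833333⌋ = 7 → h; lat ⌊0.66551/0.0416667⌋ = 15 → p.
Extended square: lon ⌊0.01829/0.00833333⌋ = 2; lat ⌊0.04051/0.00416667⌋ = 9.

NO56hp29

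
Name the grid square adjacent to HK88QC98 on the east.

Longitude extended square 9; +1 → 10, wraps to 0, carry into subsquare.
Longitude subsquare q = 16; +1 → 17 = r.
The latitude characters are unchanged.

HK88rc08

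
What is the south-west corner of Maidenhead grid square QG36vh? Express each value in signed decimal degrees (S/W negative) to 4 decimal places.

-23.7083, 147.7500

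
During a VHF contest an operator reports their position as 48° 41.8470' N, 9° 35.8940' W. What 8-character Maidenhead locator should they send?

Shift to the Maidenhead origin (180°W, 90°S): lon 170.40177, lat 138.69745.
Field: lon ⌊170.40177/20⌋ = 8 → I; lat ⌊138.69745/10⌋ = 13 → N.
Square: lon ⌊10.40177/2⌋ = 5; lat ⌊8.69745/1⌋ = 8.
Subsquare: lon ⌊0.40177/0.0833333⌋ = 4 → e; lat ⌊0.69745/0.0416667⌋ = 16 → q.
Extended square: lon ⌊0.06843/0.00833333⌋ = 8; lat ⌊0.03078/0.00416667⌋ = 7.

IN58eq87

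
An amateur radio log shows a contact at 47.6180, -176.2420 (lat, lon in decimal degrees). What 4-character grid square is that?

Shift to the Maidenhead origin (180°W, 90°S): lon 3.76, lat 137.62.
Field: lon ⌊3.76/20⌋ = 0 → A; lat ⌊137.62/10⌋ = 13 → N.
Square: lon ⌊3.76/2⌋ = 1; lat ⌊7.62/1⌋ = 7.

AN17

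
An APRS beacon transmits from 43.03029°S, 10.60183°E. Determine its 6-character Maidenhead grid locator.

JE56hx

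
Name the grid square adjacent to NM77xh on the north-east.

Longitude subsquare x = 23; +1 → 24, wraps to 0 = a, carry into square.
Longitude square 7; +1 → 8.
Latitude subsquare h = 7; +1 → 8 = i.

NM87ai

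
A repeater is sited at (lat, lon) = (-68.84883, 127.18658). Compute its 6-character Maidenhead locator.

PC31od

Shift to the Maidenhead origin (180°W, 90°S): lon 307.1866, lat 21.1512.
Field: lon ⌊307.1866/20⌋ = 15 → P; lat ⌊21.1512/10⌋ = 2 → C.
Square: lon ⌊7.1866/2⌋ = 3; lat ⌊1.1512/1⌋ = 1.
Subsquare: lon ⌊1.1866/0.0833333⌋ = 14 → o; lat ⌊0.1512/0.0416667⌋ = 3 → d.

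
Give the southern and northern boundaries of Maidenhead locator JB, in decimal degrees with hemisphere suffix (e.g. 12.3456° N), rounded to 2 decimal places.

80.00° S, 70.00° S

Field J=9, B=1: +9·20° lon, +1·10° lat → SW at lon 0°, lat -80°.
Cell spans 20° lon × 10° lat.
south 80.00° S, north 70.00° S.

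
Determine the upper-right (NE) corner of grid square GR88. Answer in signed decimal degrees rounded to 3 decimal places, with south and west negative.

89.000, -42.000

Field G=6, R=17: +6·20° lon, +17·10° lat → SW at lon -60°, lat 80°.
Square 8, 8: +8·2° lon, +8·1° lat → SW at lon -44°, lat 88°.
Cell spans 2° lon × 1° lat. NE corner is SW corner plus one full cell.
latitude 89.000, longitude -42.000.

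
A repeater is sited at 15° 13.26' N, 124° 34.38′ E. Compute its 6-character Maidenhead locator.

PK25gf

Offset from 180°W / 90°S: lon 304.5730°, lat 105.2210°.
Field (20°×10°, letters A–R): 304.5730/20 → 15 → P, 105.2210/10 → 10 → K; chars PK.
Square (2°×1°, digits 0–9): 4.5730/2 → 2, 5.2210/1 → 5; chars 25.
Subsquare (5′×2.5′, letters a–x): 0.5730/0.0833333 → 6 → g, 0.2210/0.0416667 → 5 → f; chars gf.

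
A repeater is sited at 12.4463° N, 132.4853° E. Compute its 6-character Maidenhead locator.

PK62fk

Offset from 180°W / 90°S: lon 312.4853°, lat 102.4463°.
Field (20°×10°, letters A–R): 312.4853/20 → 15 → P, 102.4463/10 → 10 → K; chars PK.
Square (2°×1°, digits 0–9): 12.4853/2 → 6, 2.4463/1 → 2; chars 62.
Subsquare (5′×2.5′, letters a–x): 0.4853/0.0833333 → 5 → f, 0.4463/0.0416667 → 10 → k; chars fk.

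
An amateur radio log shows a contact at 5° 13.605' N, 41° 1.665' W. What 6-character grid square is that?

Shift to the Maidenhead origin (180°W, 90°S): lon 138.9723, lat 95.2267.
Field: 138.9723/20 → 6 → G, 95.2267/10 → 9 → J; chars GJ.
Square: 18.9723/2 → 9, 5.2267/1 → 5; chars 95.
Subsquare: 0.9723/0.0833333 → 11 → l, 0.2267/0.0416667 → 5 → f; chars lf.

GJ95lf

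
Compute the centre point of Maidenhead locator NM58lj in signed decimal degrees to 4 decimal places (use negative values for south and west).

38.3958, 90.9583

Field N=13, M=12: +13·20° lon, +12·10° lat → SW at lon 80°, lat 30°.
Square 5, 8: +5·2° lon, +8·1° lat → SW at lon 90°, lat 38°.
Subsquare l=11, j=9: +11·0.0833333° lon, +9·0.0416667° lat → SW at lon 90.9167°, lat 38.375°.
Cell spans 0.0833333° lon × 0.0416667° lat. Centre is SW corner plus half of each.
latitude 38.3958, longitude 90.9583.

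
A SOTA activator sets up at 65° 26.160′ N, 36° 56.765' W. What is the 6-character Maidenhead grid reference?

HP15mk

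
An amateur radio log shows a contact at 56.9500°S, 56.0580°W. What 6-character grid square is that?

GD13xb

Add 180° to longitude and 90° to latitude: 123.9420, 33.0500.
Field: 123.9420/20 → 6 → G, 33.0500/10 → 3 → D; chars GD.
Square: 3.9420/2 → 1, 3.0500/1 → 3; chars 13.
Subsquare: 1.9420/0.0833333 → 23 → x, 0.0500/0.0416667 → 1 → b; chars xb.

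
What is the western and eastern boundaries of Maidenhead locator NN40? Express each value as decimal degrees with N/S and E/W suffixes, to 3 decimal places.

Field N=13, N=13: +13·20° lon, +13·10° lat → SW at lon 80°, lat 40°.
Square 4, 0: +4·2° lon, +0·1° lat → SW at lon 88°, lat 40°.
Cell spans 2° lon × 1° lat.
west 88.000° E, east 90.000° E.

88.000° E, 90.000° E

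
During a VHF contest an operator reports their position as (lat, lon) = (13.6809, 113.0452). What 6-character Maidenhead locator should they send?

OK63mq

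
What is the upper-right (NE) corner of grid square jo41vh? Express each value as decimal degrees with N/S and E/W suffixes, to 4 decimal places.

Field J=9, O=14: +9·20° lon, +14·10° lat → SW at lon 0°, lat 50°.
Square 4, 1: +4·2° lon, +1·1° lat → SW at lon 8°, lat 51°.
Subsquare v=21, h=7: +21·0.0833333° lon, +7·0.0416667° lat → SW at lon 9.75°, lat 51.2917°.
Cell spans 0.0833333° lon × 0.0416667° lat. NE corner is SW corner plus one full cell.
latitude 51.3333° N, longitude 9.8333° E.

51.3333° N, 9.8333° E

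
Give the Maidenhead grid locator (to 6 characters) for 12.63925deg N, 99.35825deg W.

EK02hp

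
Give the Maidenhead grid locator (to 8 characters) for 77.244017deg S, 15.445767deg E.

JB72rs31

Add 180° to longitude and 90° to latitude: 195.44577, 12.75598.
Field: lon ⌊195.44577/20⌋ = 9 → J; lat ⌊12.75598/10⌋ = 1 → B.
Square: lon ⌊15.44577/2⌋ = 7; lat ⌊2.75598/1⌋ = 2.
Subsquare: lon ⌊1.44577/0.0833333⌋ = 17 → r; lat ⌊0.75598/0.0416667⌋ = 18 → s.
Extended square: lon ⌊0.02910/0.00833333⌋ = 3; lat ⌊0.00598/0.00416667⌋ = 1.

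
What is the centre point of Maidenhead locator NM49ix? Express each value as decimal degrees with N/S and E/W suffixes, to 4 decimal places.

39.9792° N, 88.7083° E

Field N=13, M=12: +13·20° lon, +12·10° lat → SW at lon 80°, lat 30°.
Square 4, 9: +4·2° lon, +9·1° lat → SW at lon 88°, lat 39°.
Subsquare i=8, x=23: +8·0.0833333° lon, +23·0.0416667° lat → SW at lon 88.6667°, lat 39.9583°.
Cell spans 0.0833333° lon × 0.0416667° lat. Centre is SW corner plus half of each.
latitude 39.9792° N, longitude 88.7083° E.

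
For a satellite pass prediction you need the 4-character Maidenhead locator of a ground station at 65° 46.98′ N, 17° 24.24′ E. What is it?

JP85

Shift to the Maidenhead origin (180°W, 90°S): lon 197.40, lat 155.78.
Field: 197.40/20 → 9 → J, 155.78/10 → 15 → P; chars JP.
Square: 17.40/2 → 8, 5.78/1 → 5; chars 85.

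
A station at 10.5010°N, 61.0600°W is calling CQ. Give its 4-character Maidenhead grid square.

Add 180° to longitude and 90° to latitude: 118.94, 100.50.
Field (20°×10°, letters A–R): lon ⌊118.94/20⌋ = 5 → F; lat ⌊100.50/10⌋ = 10 → K.
Square (2°×1°, digits 0–9): lon ⌊18.94/2⌋ = 9; lat ⌊0.50/1⌋ = 0.

FK90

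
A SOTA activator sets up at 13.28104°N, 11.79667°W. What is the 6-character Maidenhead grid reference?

Add 180° to longitude and 90° to latitude: 168.2033, 103.2810.
Field: 168.2033/20 → 8 → I, 103.2810/10 → 10 → K; chars IK.
Square: 8.2033/2 → 4, 3.2810/1 → 3; chars 43.
Subsquare: 0.2033/0.0833333 → 2 → c, 0.2810/0.0416667 → 6 → g; chars cg.

IK43cg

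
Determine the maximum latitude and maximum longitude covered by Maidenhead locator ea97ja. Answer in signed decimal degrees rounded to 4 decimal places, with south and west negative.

-82.9583, -81.1667

Field E=4, A=0: +4·20° lon, +0·10° lat → SW at lon -100°, lat -90°.
Square 9, 7: +9·2° lon, +7·1° lat → SW at lon -82°, lat -83°.
Subsquare j=9, a=0: +9·0.0833333° lon, +0·0.0416667° lat → SW at lon -81.25°, lat -83°.
Cell spans 0.0833333° lon × 0.0416667° lat. NE corner is SW corner plus one full cell.
latitude -82.9583, longitude -81.1667.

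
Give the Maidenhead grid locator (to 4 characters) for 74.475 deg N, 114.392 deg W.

Shift to the Maidenhead origin (180°W, 90°S): lon 65.61, lat 164.47.
Field: 65.61/20 → 3 → D, 164.47/10 → 16 → Q; chars DQ.
Square: 5.61/2 → 2, 4.47/1 → 4; chars 24.

DQ24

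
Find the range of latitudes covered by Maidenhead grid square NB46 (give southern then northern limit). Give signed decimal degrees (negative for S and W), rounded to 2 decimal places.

Field N=13, B=1: +13·20° lon, +1·10° lat → SW at lon 80°, lat -80°.
Square 4, 6: +4·2° lon, +6·1° lat → SW at lon 88°, lat -74°.
Cell spans 2° lon × 1° lat.
south -74.00, north -73.00.

-74.00, -73.00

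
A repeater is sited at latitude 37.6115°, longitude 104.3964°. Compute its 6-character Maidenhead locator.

OM27eo

Offset from 180°W / 90°S: lon 284.3964°, lat 127.6115°.
Field (20°×10°, letters A–R): 284.3964/20 → 14 → O, 127.6115/10 → 12 → M; chars OM.
Square (2°×1°, digits 0–9): 4.3964/2 → 2, 7.6115/1 → 7; chars 27.
Subsquare (5′×2.5′, letters a–x): 0.3964/0.0833333 → 4 → e, 0.6115/0.0416667 → 14 → o; chars eo.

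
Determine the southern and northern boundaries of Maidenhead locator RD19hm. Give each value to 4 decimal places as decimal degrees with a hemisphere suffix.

Field R=17, D=3: +17·20° lon, +3·10° lat → SW at lon 160°, lat -60°.
Square 1, 9: +1·2° lon, +9·1° lat → SW at lon 162°, lat -51°.
Subsquare h=7, m=12: +7·0.0833333° lon, +12·0.0416667° lat → SW at lon 162.583°, lat -50.5°.
Cell spans 0.0833333° lon × 0.0416667° lat.
south 50.5000° S, north 50.4583° S.

50.5000° S, 50.4583° S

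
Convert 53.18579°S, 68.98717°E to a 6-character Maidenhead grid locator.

Offset from 180°W / 90°S: lon 248.9872°, lat 36.8142°.
Field: 248.9872/20 → 12 → M, 36.8142/10 → 3 → D; chars MD.
Square: 8.9872/2 → 4, 6.8142/1 → 6; chars 46.
Subsquare: 0.9872/0.0833333 → 11 → l, 0.8142/0.0416667 → 19 → t; chars lt.

MD46lt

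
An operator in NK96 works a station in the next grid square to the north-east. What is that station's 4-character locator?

Longitude square 9; +1 → 10, wraps to 0, carry into field.
Longitude field N = 13; +1 → 14 = O.
Latitude square 6; +1 → 7.

OK07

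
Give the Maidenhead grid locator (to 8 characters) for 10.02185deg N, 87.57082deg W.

EK60fa15

Offset from 180°W / 90°S: lon 92.42918°, lat 100.02185°.
Field: lon ⌊92.42918/20⌋ = 4 → E; lat ⌊100.02185/10⌋ = 10 → K.
Square: lon ⌊12.42918/2⌋ = 6; lat ⌊0.02185/1⌋ = 0.
Subsquare: lon ⌊0.42918/0.0833333⌋ = 5 → f; lat ⌊0.02185/0.0416667⌋ = 0 → a.
Extended square: lon ⌊0.01251/0.00833333⌋ = 1; lat ⌊0.02185/0.00416667⌋ = 5.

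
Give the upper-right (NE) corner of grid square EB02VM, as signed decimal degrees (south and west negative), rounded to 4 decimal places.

Field E=4, B=1: +4·20° lon, +1·10° lat → SW at lon -100°, lat -80°.
Square 0, 2: +0·2° lon, +2·1° lat → SW at lon -100°, lat -78°.
Subsquare v=21, m=12: +21·0.0833333° lon, +12·0.0416667° lat → SW at lon -98.25°, lat -77.5°.
Cell spans 0.0833333° lon × 0.0416667° lat. NE corner is SW corner plus one full cell.
latitude -77.4583, longitude -98.1667.

-77.4583, -98.1667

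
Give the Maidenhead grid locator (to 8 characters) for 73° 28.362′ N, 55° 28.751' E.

LQ73rl73

Shift to the Maidenhead origin (180°W, 90°S): lon 235.47918, lat 163.47270.
Field: 235.47918/20 → 11 → L, 163.47270/10 → 16 → Q; chars LQ.
Square: 15.47918/2 → 7, 3.47270/1 → 3; chars 73.
Subsquare: 1.47918/0.0833333 → 17 → r, 0.47270/0.0416667 → 11 → l; chars rl.
Extended square: 0.06252/0.00833333 → 7, 0.01437/0.00416667 → 3; chars 73.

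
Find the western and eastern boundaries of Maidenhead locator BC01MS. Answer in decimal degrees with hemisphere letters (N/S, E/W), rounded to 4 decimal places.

Field B=1, C=2: +1·20° lon, +2·10° lat → SW at lon -160°, lat -70°.
Square 0, 1: +0·2° lon, +1·1° lat → SW at lon -160°, lat -69°.
Subsquare m=12, s=18: +12·0.0833333° lon, +18·0.0416667° lat → SW at lon -159°, lat -68.25°.
Cell spans 0.0833333° lon × 0.0416667° lat.
west 159.0000° W, east 158.9167° W.

159.0000° W, 158.9167° W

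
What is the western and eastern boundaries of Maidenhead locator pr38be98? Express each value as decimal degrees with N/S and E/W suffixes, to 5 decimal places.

Field P=15, R=17: +15·20° lon, +17·10° lat → SW at lon 120°, lat 80°.
Square 3, 8: +3·2° lon, +8·1° lat → SW at lon 126°, lat 88°.
Subsquare b=1, e=4: +1·0.0833333° lon, +4·0.0416667° lat → SW at lon 126.083°, lat 88.1667°.
Extended square 9, 8: +9·0.00833333° lon, +8·0.00416667° lat → SW at lon 126.158°, lat 88.2°.
Cell spans 0.00833333° lon × 0.00416667° lat.
west 126.15833° E, east 126.16667° E.

126.15833° E, 126.16667° E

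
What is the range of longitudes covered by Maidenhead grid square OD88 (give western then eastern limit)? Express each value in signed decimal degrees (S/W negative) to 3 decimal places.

116.000, 118.000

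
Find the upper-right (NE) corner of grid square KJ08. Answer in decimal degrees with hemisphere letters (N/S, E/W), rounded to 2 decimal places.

9.00° N, 22.00° E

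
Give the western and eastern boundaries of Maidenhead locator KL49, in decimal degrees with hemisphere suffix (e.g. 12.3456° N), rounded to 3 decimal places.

Field K=10, L=11: +10·20° lon, +11·10° lat → SW at lon 20°, lat 20°.
Square 4, 9: +4·2° lon, +9·1° lat → SW at lon 28°, lat 29°.
Cell spans 2° lon × 1° lat.
west 28.000° E, east 30.000° E.

28.000° E, 30.000° E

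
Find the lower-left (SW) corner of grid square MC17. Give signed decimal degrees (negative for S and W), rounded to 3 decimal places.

-63.000, 62.000

Field M=12, C=2: +12·20° lon, +2·10° lat → SW at lon 60°, lat -70°.
Square 1, 7: +1·2° lon, +7·1° lat → SW at lon 62°, lat -63°.
latitude -63.000, longitude 62.000.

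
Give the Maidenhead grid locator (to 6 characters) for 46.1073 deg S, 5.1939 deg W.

Offset from 180°W / 90°S: lon 174.8061°, lat 43.8927°.
Field: 174.8061/20 → 8 → I, 43.8927/10 → 4 → E; chars IE.
Square: 14.8061/2 → 7, 3.8927/1 → 3; chars 73.
Subsquare: 0.8061/0.0833333 → 9 → j, 0.8927/0.0416667 → 21 → v; chars jv.

IE73jv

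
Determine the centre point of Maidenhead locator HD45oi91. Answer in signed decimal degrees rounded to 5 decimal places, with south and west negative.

Field H=7, D=3: +7·20° lon, +3·10° lat → SW at lon -40°, lat -60°.
Square 4, 5: +4·2° lon, +5·1° lat → SW at lon -32°, lat -55°.
Subsquare o=14, i=8: +14·0.0833333° lon, +8·0.0416667° lat → SW at lon -30.8333°, lat -54.6667°.
Extended square 9, 1: +9·0.00833333° lon, +1·0.00416667° lat → SW at lon -30.7583°, lat -54.6625°.
Cell spans 0.00833333° lon × 0.00416667° lat. Centre is SW corner plus half of each.
latitude -54.66042, longitude -30.75417.

-54.66042, -30.75417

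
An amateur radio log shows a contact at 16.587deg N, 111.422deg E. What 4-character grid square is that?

OK56

Add 180° to longitude and 90° to latitude: 291.42, 106.59.
Field (20°×10°, letters A–R): 291.42/20 → 14 → O, 106.59/10 → 10 → K; chars OK.
Square (2°×1°, digits 0–9): 11.42/2 → 5, 6.59/1 → 6; chars 56.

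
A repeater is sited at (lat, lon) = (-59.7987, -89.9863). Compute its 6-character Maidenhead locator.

ED50ae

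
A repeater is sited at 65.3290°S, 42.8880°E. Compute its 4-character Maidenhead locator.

LC14

Offset from 180°W / 90°S: lon 222.89°, lat 24.67°.
Field: 222.89/20 → 11 → L, 24.67/10 → 2 → C; chars LC.
Square: 2.89/2 → 1, 4.67/1 → 4; chars 14.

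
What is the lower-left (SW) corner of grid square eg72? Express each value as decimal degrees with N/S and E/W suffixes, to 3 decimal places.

Field E=4, G=6: +4·20° lon, +6·10° lat → SW at lon -100°, lat -30°.
Square 7, 2: +7·2° lon, +2·1° lat → SW at lon -86°, lat -28°.
latitude 28.000° S, longitude 86.000° W.

28.000° S, 86.000° W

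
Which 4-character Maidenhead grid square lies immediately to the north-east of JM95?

KM06

Longitude square 9; +1 → 10, wraps to 0, carry into field.
Longitude field J = 9; +1 → 10 = K.
Latitude square 5; +1 → 6.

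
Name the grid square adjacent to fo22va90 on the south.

FO21vx99

Latitude extended square 0; −1 → -1, wraps to 9, carry into subsquare.
Latitude subsquare a = 0; −1 → -1, wraps to 23 = x, carry into square.
Latitude square 2; −1 → 1.
The longitude characters are unchanged.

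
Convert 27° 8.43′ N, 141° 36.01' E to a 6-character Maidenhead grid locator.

QL07td

Shift to the Maidenhead origin (180°W, 90°S): lon 321.6002, lat 117.1405.
Field (20°×10°, letters A–R): 321.6002/20 → 16 → Q, 117.1405/10 → 11 → L; chars QL.
Square (2°×1°, digits 0–9): 1.6002/2 → 0, 7.1405/1 → 7; chars 07.
Subsquare (5′×2.5′, letters a–x): 1.6002/0.0833333 → 19 → t, 0.1405/0.0416667 → 3 → d; chars td.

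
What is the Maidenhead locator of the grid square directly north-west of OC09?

Longitude square 0; −1 → -1, wraps to 9, carry into field.
Longitude field O = 14; −1 → 13 = N.
Latitude square 9; +1 → 10, wraps to 0, carry into field.
Latitude field C = 2; +1 → 3 = D.

ND90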